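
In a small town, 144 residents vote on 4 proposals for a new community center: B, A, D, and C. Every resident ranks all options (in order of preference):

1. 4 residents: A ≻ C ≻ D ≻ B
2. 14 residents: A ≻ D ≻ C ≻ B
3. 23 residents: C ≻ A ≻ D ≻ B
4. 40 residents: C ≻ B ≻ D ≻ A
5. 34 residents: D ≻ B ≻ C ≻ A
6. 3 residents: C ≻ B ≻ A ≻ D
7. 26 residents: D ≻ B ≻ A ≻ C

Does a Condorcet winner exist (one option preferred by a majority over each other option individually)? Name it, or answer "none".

D vs B: 101–43 for D.
D vs A: 100–44 for D.
D vs C: 74–70 for D.
D beats every other option head-to-head.

D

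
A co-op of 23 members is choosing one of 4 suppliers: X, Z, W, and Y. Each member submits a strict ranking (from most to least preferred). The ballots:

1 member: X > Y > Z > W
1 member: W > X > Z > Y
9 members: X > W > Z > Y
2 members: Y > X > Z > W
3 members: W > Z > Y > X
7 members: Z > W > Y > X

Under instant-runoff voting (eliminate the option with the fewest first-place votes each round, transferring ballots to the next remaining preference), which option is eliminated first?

Round 1: X 10, Z 7, W 4, Y 2. Eliminate Y.

Y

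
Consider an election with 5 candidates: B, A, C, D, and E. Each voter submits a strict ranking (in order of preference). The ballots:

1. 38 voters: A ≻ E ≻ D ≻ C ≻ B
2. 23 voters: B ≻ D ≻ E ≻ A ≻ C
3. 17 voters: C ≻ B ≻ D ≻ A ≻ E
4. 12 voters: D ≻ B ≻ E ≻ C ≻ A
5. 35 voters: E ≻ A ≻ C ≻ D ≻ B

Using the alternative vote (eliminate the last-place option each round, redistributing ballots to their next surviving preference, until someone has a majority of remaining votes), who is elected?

A

Round 1: B 23, A 38, C 17, D 12, E 35. Eliminate D.
Round 2: B 35, A 38, C 17, E 35. Eliminate C.
Round 3: B 52, A 38, E 35. Eliminate E.
Round 4: B 52, A 73. A has a majority.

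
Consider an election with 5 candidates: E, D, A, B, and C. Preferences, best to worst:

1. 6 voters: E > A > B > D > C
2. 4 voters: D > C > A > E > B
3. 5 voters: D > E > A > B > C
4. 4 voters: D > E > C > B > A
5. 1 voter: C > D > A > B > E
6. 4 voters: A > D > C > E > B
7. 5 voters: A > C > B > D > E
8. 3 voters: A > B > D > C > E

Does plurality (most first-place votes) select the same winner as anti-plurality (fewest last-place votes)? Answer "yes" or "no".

Plurality — first-place votes: E 6, D 13, A 12, B 0, C 1. Winner: D.
Anti-plurality — last-place votes: E 9, D 0, A 4, B 8, C 11. Winner: D.
The two methods agree.

yes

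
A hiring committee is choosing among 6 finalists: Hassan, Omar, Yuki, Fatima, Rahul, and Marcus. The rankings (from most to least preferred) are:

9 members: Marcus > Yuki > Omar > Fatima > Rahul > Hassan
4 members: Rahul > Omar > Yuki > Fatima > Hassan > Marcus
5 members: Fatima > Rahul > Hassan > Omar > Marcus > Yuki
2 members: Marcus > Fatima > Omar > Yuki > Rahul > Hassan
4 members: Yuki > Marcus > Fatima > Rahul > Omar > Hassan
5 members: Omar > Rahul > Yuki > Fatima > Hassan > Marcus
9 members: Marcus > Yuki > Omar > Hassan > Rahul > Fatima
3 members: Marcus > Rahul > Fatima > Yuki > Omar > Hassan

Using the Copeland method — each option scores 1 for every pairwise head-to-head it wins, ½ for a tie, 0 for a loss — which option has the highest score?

Marcus

Hassan: loses to Omar, Yuki, Fatima, Rahul, and Marcus → score 0.
Omar: beats Hassan, Fatima, and Rahul; loses to Yuki and Marcus → score 3.
Yuki: beats Hassan, Omar, Fatima, and Rahul; loses to Marcus → score 4.
Fatima: beats Hassan; loses to Omar, Yuki, Rahul, and Marcus → score 1.
Rahul: beats Hassan and Fatima; loses to Omar, Yuki, and Marcus → score 2.
Marcus: beats Hassan, Omar, Yuki, Fatima, and Rahul → score 5.
Marcus has the best pairwise record.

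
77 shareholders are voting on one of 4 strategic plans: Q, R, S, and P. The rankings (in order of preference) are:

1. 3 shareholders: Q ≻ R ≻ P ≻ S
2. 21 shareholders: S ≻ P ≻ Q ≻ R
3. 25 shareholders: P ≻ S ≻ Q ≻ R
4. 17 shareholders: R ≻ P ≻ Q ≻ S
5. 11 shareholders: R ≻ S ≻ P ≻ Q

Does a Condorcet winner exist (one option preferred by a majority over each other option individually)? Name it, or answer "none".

P

P vs Q: 74–3 for P.
P vs R: 46–31 for P.
P vs S: 45–32 for P.
P beats every other option head-to-head.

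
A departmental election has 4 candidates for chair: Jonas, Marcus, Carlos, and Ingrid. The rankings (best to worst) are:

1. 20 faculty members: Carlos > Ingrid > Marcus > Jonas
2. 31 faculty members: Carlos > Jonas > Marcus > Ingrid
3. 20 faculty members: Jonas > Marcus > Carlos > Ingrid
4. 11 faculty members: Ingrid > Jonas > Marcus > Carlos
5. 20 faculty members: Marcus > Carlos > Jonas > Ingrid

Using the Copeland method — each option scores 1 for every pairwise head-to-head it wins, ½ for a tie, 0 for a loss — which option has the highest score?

Jonas: beats Marcus and Ingrid; loses to Carlos → score 2.
Marcus: beats Ingrid; ties Carlos; loses to Jonas → score 1.5.
Carlos: beats Jonas and Ingrid; ties Marcus → score 2.5.
Ingrid: loses to Jonas, Marcus, and Carlos → score 0.
Carlos has the best pairwise record.

Carlos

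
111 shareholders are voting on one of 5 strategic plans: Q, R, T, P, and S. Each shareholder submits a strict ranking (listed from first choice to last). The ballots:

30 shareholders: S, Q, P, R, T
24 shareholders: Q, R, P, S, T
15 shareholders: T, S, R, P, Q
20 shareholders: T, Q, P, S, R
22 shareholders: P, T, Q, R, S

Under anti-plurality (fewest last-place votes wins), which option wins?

P

Last-place votes: Q 15, R 20, T 54, P 0, S 22.
P is ranked last by the fewest voters, so P wins.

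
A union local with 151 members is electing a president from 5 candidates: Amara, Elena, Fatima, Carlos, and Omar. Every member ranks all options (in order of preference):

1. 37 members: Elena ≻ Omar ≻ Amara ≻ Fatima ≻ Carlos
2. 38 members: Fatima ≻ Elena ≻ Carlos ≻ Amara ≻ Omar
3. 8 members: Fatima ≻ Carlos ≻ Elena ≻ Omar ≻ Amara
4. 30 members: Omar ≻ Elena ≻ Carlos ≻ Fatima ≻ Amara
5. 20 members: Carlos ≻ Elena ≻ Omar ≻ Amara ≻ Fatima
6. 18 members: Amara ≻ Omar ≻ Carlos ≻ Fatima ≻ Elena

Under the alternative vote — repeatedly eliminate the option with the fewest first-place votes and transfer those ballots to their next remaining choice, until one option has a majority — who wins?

Round 1: Amara 18, Elena 37, Fatima 46, Carlos 20, Omar 30. Eliminate Amara.
Round 2: Elena 37, Fatima 46, Carlos 20, Omar 48. Eliminate Carlos.
Round 3: Elena 57, Fatima 46, Omar 48. Eliminate Fatima.
Round 4: Elena 103, Omar 48. Elena has a majority.

Elena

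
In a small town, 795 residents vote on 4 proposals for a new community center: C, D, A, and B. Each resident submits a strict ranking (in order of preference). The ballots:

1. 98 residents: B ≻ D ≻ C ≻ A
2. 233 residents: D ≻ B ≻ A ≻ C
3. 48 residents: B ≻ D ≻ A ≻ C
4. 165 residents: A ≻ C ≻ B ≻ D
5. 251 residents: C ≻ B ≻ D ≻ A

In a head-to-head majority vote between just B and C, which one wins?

C

Voters preferring B to C: 379; preferring C to B: 416.
C wins the head-to-head.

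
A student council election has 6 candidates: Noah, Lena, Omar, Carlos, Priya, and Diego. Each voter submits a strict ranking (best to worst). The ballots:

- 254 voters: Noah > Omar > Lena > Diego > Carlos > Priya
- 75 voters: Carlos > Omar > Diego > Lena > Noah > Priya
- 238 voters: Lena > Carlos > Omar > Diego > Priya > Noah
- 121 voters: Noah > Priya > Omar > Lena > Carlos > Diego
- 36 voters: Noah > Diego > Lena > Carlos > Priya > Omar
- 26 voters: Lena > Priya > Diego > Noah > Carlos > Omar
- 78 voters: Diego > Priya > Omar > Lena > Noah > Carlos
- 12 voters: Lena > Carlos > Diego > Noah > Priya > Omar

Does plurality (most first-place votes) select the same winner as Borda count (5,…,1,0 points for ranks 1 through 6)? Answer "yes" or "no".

no

Plurality — first-place votes: Noah 411, Lena 276, Omar 0, Carlos 75, Priya 0, Diego 78. Winner: Noah.
Borda — scores: Noah 2284, Lena 2798, Omar 2627, Carlos 1848, Priya 1186, Diego 1857. Winner: Lena.
The two methods disagree.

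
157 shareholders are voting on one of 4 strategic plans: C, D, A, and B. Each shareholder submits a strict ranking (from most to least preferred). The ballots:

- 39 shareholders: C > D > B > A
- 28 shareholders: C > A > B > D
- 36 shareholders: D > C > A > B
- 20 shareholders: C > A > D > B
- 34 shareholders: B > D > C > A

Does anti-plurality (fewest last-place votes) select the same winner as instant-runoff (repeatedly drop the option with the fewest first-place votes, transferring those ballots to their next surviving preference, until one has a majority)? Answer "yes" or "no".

Anti-plurality — last-place votes: C 0, D 28, A 73, B 56. Winner: C.
Instant-runoff — R1 C 87, D 36, A 0, B 34 (C winner). Winner: C.
The two methods agree.

yes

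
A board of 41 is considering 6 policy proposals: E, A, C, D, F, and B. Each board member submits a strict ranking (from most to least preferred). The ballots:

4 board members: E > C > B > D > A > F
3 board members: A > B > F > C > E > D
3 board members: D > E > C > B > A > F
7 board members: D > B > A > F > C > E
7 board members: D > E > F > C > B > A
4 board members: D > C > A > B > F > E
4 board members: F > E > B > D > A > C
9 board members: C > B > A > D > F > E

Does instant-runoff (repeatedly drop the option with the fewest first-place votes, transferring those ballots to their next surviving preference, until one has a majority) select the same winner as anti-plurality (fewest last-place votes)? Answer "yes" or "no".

Instant-runoff — R1 E 4, A 3, C 9, D 21, F 4, B 0 (D winner). Winner: D.
Anti-plurality — last-place votes: E 20, A 7, C 4, D 3, F 7, B 0. Winner: B.
The two methods disagree.

no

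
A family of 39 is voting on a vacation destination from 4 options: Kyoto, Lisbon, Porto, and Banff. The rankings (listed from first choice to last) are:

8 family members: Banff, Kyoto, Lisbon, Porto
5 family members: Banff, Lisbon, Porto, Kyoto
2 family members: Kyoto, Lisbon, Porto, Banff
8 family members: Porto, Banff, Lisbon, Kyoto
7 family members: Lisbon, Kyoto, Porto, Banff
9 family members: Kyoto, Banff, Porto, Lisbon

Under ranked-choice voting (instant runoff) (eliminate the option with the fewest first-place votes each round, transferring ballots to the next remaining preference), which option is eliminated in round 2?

Porto

Round 1: Kyoto 11, Lisbon 7, Porto 8, Banff 13. Eliminate Lisbon.
Round 2: Kyoto 18, Porto 8, Banff 13. Eliminate Porto.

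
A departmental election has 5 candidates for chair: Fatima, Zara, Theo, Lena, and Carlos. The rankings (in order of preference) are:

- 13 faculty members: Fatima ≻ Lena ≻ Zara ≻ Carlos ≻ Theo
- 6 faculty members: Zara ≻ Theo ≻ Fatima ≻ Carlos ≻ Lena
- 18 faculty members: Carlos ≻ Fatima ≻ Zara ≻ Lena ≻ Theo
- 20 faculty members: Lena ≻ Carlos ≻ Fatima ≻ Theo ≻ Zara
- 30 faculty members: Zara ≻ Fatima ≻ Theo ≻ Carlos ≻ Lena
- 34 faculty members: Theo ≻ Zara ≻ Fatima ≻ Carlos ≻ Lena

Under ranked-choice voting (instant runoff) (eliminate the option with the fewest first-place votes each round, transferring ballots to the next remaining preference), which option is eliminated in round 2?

Round 1: Fatima 13, Zara 36, Theo 34, Lena 20, Carlos 18. Eliminate Fatima.
Round 2: Zara 36, Theo 34, Lena 33, Carlos 18. Eliminate Carlos.

Carlos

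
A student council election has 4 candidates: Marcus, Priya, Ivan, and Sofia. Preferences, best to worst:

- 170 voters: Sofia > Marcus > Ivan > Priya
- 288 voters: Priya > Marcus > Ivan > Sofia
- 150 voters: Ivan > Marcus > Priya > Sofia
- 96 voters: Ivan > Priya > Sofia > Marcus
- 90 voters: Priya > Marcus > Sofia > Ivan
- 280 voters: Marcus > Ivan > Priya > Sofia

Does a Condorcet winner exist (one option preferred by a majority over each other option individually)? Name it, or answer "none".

Marcus vs Priya: 600–474 for Marcus.
Marcus vs Ivan: 828–246 for Marcus.
Marcus vs Sofia: 808–266 for Marcus.
Marcus beats every other option head-to-head.

Marcus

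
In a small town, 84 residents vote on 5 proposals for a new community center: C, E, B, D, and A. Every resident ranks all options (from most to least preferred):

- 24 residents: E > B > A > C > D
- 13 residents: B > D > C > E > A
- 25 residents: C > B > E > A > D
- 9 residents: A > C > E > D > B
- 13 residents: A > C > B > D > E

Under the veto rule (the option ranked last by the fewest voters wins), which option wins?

Last-place votes: C 0, E 13, B 9, D 49, A 13.
C is ranked last by the fewest voters, so C wins.

C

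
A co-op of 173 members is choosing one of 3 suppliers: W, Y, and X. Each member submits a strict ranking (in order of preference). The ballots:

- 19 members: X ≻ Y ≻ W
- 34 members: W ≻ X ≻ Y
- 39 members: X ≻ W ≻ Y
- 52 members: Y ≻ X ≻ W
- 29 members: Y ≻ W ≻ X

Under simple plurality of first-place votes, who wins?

First-place votes: W 34, Y 81, X 58.
Y has the most first-place votes.

Y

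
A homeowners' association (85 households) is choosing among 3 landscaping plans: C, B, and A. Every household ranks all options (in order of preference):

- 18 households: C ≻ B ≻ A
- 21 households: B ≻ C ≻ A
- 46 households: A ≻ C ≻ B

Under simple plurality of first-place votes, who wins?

A

First-place votes: C 18, B 21, A 46.
A has the most first-place votes.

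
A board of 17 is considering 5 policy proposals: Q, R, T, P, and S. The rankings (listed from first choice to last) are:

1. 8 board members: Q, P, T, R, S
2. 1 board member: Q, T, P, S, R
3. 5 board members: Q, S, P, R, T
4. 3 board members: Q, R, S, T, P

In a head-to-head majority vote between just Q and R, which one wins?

Voters preferring Q to R: 17; preferring R to Q: 0.
Q wins the head-to-head.

Q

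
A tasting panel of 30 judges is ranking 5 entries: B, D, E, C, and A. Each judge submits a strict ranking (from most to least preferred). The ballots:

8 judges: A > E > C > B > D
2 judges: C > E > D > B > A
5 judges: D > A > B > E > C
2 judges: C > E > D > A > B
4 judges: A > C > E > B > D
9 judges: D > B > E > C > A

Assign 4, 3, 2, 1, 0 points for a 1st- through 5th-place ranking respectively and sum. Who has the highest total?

B: 8·1 + 2·1 + 5·2 + 2·0 + 4·1 + 9·3 = 51
D: 8·0 + 2·2 + 5·4 + 2·2 + 4·0 + 9·4 = 64
E: 8·3 + 2·3 + 5·1 + 2·3 + 4·2 + 9·2 = 67
C: 8·2 + 2·4 + 5·0 + 2·4 + 4·3 + 9·1 = 53
A: 8·4 + 2·0 + 5·3 + 2·1 + 4·4 + 9·0 = 65
E has the highest Borda score (67).

E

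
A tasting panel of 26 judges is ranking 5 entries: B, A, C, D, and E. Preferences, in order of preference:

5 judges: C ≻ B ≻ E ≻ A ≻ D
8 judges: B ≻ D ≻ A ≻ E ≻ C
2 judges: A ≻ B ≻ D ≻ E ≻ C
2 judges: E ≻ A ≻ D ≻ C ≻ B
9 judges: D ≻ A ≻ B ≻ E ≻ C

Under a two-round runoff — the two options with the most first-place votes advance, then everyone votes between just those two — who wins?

B

Round 1 first-place votes: B 8, A 2, C 5, D 9, E 2.
D and B advance.
Runoff: D is preferred to B by 11 voters; B by 15.
B wins the runoff.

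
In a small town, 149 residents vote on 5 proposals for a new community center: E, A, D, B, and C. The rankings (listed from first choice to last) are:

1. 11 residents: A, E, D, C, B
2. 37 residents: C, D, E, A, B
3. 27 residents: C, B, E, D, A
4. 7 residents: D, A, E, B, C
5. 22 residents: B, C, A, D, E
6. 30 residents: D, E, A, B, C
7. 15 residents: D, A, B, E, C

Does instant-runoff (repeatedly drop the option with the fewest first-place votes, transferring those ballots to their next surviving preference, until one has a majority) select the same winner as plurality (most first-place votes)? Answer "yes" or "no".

Instant-runoff — R1 E 0, A 11, D 52, B 22, C 64 (E out); R2 A 11, D 52, B 22, C 64 (A out); R3 D 63, B 22, C 64 (B out); R4 D 63, C 86 (C winner). Winner: C.
Plurality — first-place votes: E 0, A 11, D 52, B 22, C 64. Winner: C.
The two methods agree.

yes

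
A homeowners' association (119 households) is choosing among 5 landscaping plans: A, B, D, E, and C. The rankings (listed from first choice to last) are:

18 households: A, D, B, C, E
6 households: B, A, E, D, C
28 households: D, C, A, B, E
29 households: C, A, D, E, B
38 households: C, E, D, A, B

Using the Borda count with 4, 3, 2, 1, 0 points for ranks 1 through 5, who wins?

A: 18·4 + 6·3 + 28·2 + 29·3 + 38·1 = 271
B: 18·2 + 6·4 + 28·1 + 29·0 + 38·0 = 88
D: 18·3 + 6·1 + 28·4 + 29·2 + 38·2 = 306
E: 18·0 + 6·2 + 28·0 + 29·1 + 38·3 = 155
C: 18·1 + 6·0 + 28·3 + 29·4 + 38·4 = 370
C has the highest Borda score (370).

C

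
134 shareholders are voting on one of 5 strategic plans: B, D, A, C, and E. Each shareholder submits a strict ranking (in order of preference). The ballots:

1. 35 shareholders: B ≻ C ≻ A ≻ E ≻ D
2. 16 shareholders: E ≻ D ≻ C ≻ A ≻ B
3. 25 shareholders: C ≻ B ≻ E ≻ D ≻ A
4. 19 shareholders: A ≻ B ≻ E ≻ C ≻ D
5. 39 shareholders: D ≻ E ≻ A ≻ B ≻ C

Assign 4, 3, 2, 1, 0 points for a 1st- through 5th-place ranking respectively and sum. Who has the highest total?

B

B: 35·4 + 16·0 + 25·3 + 19·3 + 39·1 = 311
D: 35·0 + 16·3 + 25·1 + 19·0 + 39·4 = 229
A: 35·2 + 16·1 + 25·0 + 19·4 + 39·2 = 240
C: 35·3 + 16·2 + 25·4 + 19·1 + 39·0 = 256
E: 35·1 + 16·4 + 25·2 + 19·2 + 39·3 = 304
B has the highest Borda score (311).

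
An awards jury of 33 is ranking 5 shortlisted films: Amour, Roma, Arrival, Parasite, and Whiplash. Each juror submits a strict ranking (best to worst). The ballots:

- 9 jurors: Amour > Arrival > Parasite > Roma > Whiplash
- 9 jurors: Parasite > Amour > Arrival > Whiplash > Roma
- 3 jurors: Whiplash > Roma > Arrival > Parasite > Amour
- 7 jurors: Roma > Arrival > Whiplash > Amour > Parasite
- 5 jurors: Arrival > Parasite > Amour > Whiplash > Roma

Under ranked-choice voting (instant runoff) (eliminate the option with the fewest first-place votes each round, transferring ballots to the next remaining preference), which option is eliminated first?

Whiplash

Round 1: Amour 9, Roma 7, Arrival 5, Parasite 9, Whiplash 3. Eliminate Whiplash.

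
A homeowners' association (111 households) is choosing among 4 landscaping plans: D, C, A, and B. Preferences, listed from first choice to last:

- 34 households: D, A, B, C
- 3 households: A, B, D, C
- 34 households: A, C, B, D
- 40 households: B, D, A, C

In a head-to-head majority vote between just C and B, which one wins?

B

Voters preferring C to B: 34; preferring B to C: 77.
B wins the head-to-head.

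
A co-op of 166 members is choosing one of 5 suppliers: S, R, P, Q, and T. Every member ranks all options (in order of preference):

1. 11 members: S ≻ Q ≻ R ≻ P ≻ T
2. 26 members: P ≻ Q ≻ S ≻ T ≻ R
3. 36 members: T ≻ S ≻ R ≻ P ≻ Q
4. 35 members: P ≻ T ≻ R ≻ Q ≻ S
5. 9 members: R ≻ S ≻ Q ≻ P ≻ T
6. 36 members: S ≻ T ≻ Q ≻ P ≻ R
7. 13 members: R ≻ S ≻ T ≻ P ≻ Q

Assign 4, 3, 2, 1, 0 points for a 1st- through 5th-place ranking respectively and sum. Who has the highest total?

S

S: 11·4 + 26·2 + 36·3 + 35·0 + 9·3 + 36·4 + 13·3 = 414
R: 11·2 + 26·0 + 36·2 + 35·2 + 9·4 + 36·0 + 13·4 = 252
P: 11·1 + 26·4 + 36·1 + 35·4 + 9·1 + 36·1 + 13·1 = 349
Q: 11·3 + 26·3 + 36·0 + 35·1 + 9·2 + 36·2 + 13·0 = 236
T: 11·0 + 26·1 + 36·4 + 35·3 + 9·0 + 36·3 + 13·2 = 409
S has the highest Borda score (414).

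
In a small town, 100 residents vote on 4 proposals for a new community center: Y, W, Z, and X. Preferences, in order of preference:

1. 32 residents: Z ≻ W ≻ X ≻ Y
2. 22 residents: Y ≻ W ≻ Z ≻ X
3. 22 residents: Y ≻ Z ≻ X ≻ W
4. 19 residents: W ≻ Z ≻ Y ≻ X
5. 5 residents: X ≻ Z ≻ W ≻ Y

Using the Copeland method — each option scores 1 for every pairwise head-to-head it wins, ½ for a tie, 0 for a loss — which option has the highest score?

Y: beats X; loses to W and Z → score 1.
W: beats Y and X; loses to Z → score 2.
Z: beats Y, W, and X → score 3.
X: loses to Y, W, and Z → score 0.
Z has the best pairwise record.

Z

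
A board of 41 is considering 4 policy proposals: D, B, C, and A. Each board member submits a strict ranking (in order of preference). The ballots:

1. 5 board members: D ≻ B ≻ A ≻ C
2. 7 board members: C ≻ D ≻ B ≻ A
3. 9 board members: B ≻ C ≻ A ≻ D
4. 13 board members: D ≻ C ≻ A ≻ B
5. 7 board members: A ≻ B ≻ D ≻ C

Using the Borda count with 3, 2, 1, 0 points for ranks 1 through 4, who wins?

D: 5·3 + 7·2 + 9·0 + 13·3 + 7·1 = 75
B: 5·2 + 7·1 + 9·3 + 13·0 + 7·2 = 58
C: 5·0 + 7·3 + 9·2 + 13·2 + 7·0 = 65
A: 5·1 + 7·0 + 9·1 + 13·1 + 7·3 = 48
D has the highest Borda score (75).

D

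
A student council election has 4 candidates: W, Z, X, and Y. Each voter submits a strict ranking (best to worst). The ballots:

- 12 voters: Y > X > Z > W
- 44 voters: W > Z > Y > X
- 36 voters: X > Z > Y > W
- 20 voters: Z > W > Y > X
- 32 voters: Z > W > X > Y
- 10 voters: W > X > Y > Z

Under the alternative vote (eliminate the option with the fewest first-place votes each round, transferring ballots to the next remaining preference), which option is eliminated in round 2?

Round 1: W 54, Z 52, X 36, Y 12. Eliminate Y.
Round 2: W 54, Z 52, X 48. Eliminate X.

X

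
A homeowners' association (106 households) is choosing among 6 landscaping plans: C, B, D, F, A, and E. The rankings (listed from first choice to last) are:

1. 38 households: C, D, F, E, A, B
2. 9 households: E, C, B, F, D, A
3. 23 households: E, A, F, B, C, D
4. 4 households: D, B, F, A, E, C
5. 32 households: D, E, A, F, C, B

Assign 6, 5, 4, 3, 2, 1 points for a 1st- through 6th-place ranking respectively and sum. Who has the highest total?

C: 38·6 + 9·5 + 23·2 + 4·1 + 32·2 = 387
B: 38·1 + 9·4 + 23·3 + 4·5 + 32·1 = 195
D: 38·5 + 9·2 + 23·1 + 4·6 + 32·6 = 447
F: 38·4 + 9·3 + 23·4 + 4·4 + 32·3 = 383
A: 38·2 + 9·1 + 23·5 + 4·3 + 32·4 = 340
E: 38·3 + 9·6 + 23·6 + 4·2 + 32·5 = 474
E has the highest Borda score (474).

E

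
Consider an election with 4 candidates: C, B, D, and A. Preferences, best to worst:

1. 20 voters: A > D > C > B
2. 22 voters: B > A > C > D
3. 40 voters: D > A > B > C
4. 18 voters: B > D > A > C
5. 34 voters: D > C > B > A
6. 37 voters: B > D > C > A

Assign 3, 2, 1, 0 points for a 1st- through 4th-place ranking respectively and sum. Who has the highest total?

C: 20·1 + 22·1 + 40·0 + 18·0 + 34·2 + 37·1 = 147
B: 20·0 + 22·3 + 40·1 + 18·3 + 34·1 + 37·3 = 305
D: 20·2 + 22·0 + 40·3 + 18·2 + 34·3 + 37·2 = 372
A: 20·3 + 22·2 + 40·2 + 18·1 + 34·0 + 37·0 = 202
D has the highest Borda score (372).

D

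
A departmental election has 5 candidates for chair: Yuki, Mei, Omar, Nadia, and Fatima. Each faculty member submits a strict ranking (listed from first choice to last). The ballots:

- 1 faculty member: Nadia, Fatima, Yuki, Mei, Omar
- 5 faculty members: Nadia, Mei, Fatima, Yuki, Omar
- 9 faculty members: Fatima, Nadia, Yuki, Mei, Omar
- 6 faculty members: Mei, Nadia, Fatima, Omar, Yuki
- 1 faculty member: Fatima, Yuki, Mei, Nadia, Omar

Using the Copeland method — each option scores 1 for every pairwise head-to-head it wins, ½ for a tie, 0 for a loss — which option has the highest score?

Yuki: beats Omar; ties Mei; loses to Nadia and Fatima → score 1.5.
Mei: beats Omar; ties Yuki and Fatima; loses to Nadia → score 2.
Omar: loses to Yuki, Mei, Nadia, and Fatima → score 0.
Nadia: beats Yuki, Mei, Omar, and Fatima → score 4.
Fatima: beats Yuki and Omar; ties Mei; loses to Nadia → score 2.5.
Nadia has the best pairwise record.

Nadia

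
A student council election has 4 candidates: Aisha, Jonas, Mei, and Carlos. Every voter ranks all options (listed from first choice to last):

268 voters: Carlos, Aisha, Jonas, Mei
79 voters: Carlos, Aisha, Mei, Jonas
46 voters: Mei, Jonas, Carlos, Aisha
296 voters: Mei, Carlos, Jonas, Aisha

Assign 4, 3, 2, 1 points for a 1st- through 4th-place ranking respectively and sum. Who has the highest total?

Aisha: 268·3 + 79·3 + 46·1 + 296·1 = 1383
Jonas: 268·2 + 79·1 + 46·3 + 296·2 = 1345
Mei: 268·1 + 79·2 + 46·4 + 296·4 = 1794
Carlos: 268·4 + 79·4 + 46·2 + 296·3 = 2368
Carlos has the highest Borda score (2368).

Carlos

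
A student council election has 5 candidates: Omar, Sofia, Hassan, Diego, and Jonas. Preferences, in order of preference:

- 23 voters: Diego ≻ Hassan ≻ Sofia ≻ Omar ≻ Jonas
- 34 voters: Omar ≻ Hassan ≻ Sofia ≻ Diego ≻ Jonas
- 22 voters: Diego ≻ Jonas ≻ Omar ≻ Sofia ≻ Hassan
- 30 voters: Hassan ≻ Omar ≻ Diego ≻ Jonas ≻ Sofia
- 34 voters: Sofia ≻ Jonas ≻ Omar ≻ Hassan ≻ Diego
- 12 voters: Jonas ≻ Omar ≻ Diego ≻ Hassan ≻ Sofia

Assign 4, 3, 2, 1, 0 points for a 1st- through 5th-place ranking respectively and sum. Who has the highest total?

Omar: 23·1 + 34·4 + 22·2 + 30·3 + 34·2 + 12·3 = 397
Sofia: 23·2 + 34·2 + 22·1 + 30·0 + 34·4 + 12·0 = 272
Hassan: 23·3 + 34·3 + 22·0 + 30·4 + 34·1 + 12·1 = 337
Diego: 23·4 + 34·1 + 22·4 + 30·2 + 34·0 + 12·2 = 298
Jonas: 23·0 + 34·0 + 22·3 + 30·1 + 34·3 + 12·4 = 246
Omar has the highest Borda score (397).

Omar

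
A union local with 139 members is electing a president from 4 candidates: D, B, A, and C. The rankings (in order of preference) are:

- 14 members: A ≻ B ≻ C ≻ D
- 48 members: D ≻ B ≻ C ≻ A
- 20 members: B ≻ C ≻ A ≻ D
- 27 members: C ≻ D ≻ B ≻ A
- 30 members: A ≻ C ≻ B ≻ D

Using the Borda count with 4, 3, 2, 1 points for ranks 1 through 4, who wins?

C

D: 14·1 + 48·4 + 20·1 + 27·3 + 30·1 = 337
B: 14·3 + 48·3 + 20·4 + 27·2 + 30·2 = 380
A: 14·4 + 48·1 + 20·2 + 27·1 + 30·4 = 291
C: 14·2 + 48·2 + 20·3 + 27·4 + 30·3 = 382
C has the highest Borda score (382).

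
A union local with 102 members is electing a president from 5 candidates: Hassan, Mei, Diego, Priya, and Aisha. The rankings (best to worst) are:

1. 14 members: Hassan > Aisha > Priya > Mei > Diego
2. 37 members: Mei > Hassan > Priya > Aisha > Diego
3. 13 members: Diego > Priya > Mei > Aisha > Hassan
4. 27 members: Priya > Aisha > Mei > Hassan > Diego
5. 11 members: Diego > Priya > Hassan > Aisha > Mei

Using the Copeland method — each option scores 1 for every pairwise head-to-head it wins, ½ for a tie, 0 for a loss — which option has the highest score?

Priya

Hassan: beats Diego and Aisha; ties Priya; loses to Mei → score 2.5.
Mei: beats Hassan and Diego; loses to Priya and Aisha → score 2.
Diego: loses to Hassan, Mei, Priya, and Aisha → score 0.
Priya: beats Mei, Diego, and Aisha; ties Hassan → score 3.5.
Aisha: beats Mei and Diego; loses to Hassan and Priya → score 2.
Priya has the best pairwise record.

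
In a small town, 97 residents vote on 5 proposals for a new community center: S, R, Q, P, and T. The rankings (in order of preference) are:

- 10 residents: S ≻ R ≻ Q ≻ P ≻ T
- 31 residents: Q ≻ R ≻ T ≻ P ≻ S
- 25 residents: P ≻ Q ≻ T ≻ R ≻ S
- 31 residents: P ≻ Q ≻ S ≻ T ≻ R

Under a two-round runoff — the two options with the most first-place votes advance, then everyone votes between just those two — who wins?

P

Round 1 first-place votes: S 10, R 0, Q 31, P 56, T 0.
P and Q advance.
Runoff: P is preferred to Q by 56 voters; Q by 41.
P wins the runoff.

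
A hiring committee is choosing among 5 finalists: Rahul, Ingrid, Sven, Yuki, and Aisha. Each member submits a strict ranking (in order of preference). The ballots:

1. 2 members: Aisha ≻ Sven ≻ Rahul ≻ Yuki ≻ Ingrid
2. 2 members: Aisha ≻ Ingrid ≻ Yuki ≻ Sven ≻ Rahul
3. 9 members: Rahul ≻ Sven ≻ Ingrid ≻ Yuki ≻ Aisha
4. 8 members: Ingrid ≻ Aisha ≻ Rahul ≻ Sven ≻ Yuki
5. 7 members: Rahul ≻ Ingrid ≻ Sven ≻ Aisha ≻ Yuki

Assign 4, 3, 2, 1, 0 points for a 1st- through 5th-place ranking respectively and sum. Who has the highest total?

Rahul: 2·2 + 2·0 + 9·4 + 8·2 + 7·4 = 84
Ingrid: 2·0 + 2·3 + 9·2 + 8·4 + 7·3 = 77
Sven: 2·3 + 2·1 + 9·3 + 8·1 + 7·2 = 57
Yuki: 2·1 + 2·2 + 9·1 + 8·0 + 7·0 = 15
Aisha: 2·4 + 2·4 + 9·0 + 8·3 + 7·1 = 47
Rahul has the highest Borda score (84).

Rahul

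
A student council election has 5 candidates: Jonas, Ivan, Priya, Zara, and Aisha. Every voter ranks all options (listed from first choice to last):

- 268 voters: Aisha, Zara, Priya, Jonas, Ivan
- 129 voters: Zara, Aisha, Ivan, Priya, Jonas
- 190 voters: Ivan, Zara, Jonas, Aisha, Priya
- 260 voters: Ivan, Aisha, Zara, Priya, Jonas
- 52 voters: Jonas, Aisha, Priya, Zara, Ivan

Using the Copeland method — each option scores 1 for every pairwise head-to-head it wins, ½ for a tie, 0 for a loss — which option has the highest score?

Jonas: loses to Ivan, Priya, Zara, and Aisha → score 0.
Ivan: beats Jonas, Priya, Zara, and Aisha → score 4.
Priya: beats Jonas; loses to Ivan, Zara, and Aisha → score 1.
Zara: beats Jonas and Priya; loses to Ivan and Aisha → score 2.
Aisha: beats Jonas, Priya, and Zara; loses to Ivan → score 3.
Ivan has the best pairwise record.

Ivan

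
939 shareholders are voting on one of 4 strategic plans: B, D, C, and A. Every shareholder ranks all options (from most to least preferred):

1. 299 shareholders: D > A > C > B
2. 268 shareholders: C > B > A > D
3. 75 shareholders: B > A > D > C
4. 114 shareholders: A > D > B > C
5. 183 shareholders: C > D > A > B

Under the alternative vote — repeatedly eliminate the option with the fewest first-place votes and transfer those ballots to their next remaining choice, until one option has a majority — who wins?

Round 1: B 75, D 299, C 451, A 114. Eliminate B.
Round 2: D 299, C 451, A 189. Eliminate A.
Round 3: D 488, C 451. D has a majority.

D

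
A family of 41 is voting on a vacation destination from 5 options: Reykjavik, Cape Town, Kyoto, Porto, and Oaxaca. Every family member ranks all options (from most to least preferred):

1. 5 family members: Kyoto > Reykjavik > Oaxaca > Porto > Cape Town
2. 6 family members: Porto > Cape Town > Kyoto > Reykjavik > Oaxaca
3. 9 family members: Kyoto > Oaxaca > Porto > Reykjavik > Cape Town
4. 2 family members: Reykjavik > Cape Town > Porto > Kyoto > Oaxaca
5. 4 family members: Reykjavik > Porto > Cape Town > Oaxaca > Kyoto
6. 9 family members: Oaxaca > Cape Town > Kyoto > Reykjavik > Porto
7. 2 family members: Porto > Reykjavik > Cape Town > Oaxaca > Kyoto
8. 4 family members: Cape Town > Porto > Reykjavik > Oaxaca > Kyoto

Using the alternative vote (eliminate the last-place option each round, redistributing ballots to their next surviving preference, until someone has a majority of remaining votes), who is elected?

Kyoto

Round 1: Reykjavik 6, Cape Town 4, Kyoto 14, Porto 8, Oaxaca 9. Eliminate Cape Town.
Round 2: Reykjavik 6, Kyoto 14, Porto 12, Oaxaca 9. Eliminate Reykjavik.
Round 3: Kyoto 14, Porto 18, Oaxaca 9. Eliminate Oaxaca.
Round 4: Kyoto 23, Porto 18. Kyoto has a majority.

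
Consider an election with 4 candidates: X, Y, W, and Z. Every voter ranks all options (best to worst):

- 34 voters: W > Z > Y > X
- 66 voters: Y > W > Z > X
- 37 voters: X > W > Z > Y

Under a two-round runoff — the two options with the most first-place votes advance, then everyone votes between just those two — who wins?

Round 1 first-place votes: X 37, Y 66, W 34, Z 0.
Y and X advance.
Runoff: Y is preferred to X by 100 voters; X by 37.
Y wins the runoff.

Y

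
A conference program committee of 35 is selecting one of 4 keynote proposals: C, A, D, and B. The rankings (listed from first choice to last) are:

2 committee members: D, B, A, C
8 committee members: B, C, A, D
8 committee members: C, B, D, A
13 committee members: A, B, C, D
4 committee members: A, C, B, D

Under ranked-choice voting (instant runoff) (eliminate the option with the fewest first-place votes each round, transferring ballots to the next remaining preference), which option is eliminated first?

Round 1: C 8, A 17, D 2, B 8. Eliminate D.

D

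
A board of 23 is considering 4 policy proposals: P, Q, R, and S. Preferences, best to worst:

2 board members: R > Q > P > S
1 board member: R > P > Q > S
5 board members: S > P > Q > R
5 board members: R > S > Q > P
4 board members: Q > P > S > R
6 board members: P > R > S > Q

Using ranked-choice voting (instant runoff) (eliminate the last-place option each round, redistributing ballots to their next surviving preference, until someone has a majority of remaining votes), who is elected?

Round 1: P 6, Q 4, R 8, S 5. Eliminate Q.
Round 2: P 10, R 8, S 5. Eliminate S.
Round 3: P 15, R 8. P has a majority.

P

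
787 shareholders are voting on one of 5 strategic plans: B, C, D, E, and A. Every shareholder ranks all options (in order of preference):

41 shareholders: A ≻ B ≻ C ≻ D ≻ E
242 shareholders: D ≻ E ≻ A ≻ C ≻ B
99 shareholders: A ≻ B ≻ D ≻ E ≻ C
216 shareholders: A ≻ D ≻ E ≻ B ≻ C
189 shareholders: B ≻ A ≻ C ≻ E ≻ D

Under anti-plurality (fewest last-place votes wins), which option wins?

Last-place votes: B 242, C 315, D 189, E 41, A 0.
A is ranked last by the fewest voters, so A wins.

A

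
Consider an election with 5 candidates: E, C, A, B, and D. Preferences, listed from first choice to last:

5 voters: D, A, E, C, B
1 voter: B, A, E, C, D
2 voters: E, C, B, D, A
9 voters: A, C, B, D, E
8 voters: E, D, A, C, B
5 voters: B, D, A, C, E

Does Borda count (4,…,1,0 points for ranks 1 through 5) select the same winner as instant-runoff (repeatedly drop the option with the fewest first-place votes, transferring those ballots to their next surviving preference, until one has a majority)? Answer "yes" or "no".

Borda — scores: E 52, C 52, A 80, B 46, D 70. Winner: A.
Instant-runoff — R1 E 10, C 0, A 9, B 6, D 5 (C out); R2 E 10, A 9, B 6, D 5 (D out); R3 E 10, A 14, B 6 (B out); R4 E 10, A 20 (A winner). Winner: A.
The two methods agree.

yes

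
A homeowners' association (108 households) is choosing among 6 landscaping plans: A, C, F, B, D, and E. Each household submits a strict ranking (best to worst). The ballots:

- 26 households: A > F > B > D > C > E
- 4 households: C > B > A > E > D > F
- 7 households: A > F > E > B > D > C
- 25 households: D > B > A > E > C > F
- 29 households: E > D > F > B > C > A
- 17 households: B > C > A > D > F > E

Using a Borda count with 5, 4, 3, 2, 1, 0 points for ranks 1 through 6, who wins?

B

A: 26·5 + 4·3 + 7·5 + 25·3 + 29·0 + 17·3 = 303
C: 26·1 + 4·5 + 7·0 + 25·1 + 29·1 + 17·4 = 168
F: 26·4 + 4·0 + 7·4 + 25·0 + 29·3 + 17·1 = 236
B: 26·3 + 4·4 + 7·2 + 25·4 + 29·2 + 17·5 = 351
D: 26·2 + 4·1 + 7·1 + 25·5 + 29·4 + 17·2 = 338
E: 26·0 + 4·2 + 7·3 + 25·2 + 29·5 + 17·0 = 224
B has the highest Borda score (351).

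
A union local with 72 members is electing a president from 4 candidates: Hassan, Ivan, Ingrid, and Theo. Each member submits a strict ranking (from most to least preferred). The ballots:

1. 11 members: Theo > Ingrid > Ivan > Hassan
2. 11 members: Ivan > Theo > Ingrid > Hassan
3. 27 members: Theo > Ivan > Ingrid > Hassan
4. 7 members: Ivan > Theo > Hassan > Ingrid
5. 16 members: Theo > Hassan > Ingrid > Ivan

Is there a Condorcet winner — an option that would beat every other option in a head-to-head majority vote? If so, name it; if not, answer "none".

Theo vs Hassan: 72–0 for Theo.
Theo vs Ivan: 54–18 for Theo.
Theo vs Ingrid: 72–0 for Theo.
Theo beats every other option head-to-head.

Theo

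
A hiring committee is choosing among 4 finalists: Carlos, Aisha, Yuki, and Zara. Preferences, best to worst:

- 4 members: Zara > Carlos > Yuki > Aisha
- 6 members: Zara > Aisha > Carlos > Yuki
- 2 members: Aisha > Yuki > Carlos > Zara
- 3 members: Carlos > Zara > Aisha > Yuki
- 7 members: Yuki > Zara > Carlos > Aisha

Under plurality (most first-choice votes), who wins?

Zara

First-place votes: Carlos 3, Aisha 2, Yuki 7, Zara 10.
Zara has the most first-place votes.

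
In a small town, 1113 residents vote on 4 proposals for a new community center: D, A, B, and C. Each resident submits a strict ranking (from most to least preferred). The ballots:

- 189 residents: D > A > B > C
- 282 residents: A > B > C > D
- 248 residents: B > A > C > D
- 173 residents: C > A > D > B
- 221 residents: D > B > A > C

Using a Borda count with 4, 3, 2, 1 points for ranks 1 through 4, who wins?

A

D: 189·4 + 282·1 + 248·1 + 173·2 + 221·4 = 2516
A: 189·3 + 282·4 + 248·3 + 173·3 + 221·2 = 3400
B: 189·2 + 282·3 + 248·4 + 173·1 + 221·3 = 3052
C: 189·1 + 282·2 + 248·2 + 173·4 + 221·1 = 2162
A has the highest Borda score (3400).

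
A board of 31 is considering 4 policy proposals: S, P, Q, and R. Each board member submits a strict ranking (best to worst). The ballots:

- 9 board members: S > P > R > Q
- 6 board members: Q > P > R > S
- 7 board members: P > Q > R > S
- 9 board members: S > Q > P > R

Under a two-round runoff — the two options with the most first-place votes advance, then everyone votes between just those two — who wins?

S

Round 1 first-place votes: S 18, P 7, Q 6, R 0.
S and P advance.
Runoff: S is preferred to P by 18 voters; P by 13.
S wins the runoff.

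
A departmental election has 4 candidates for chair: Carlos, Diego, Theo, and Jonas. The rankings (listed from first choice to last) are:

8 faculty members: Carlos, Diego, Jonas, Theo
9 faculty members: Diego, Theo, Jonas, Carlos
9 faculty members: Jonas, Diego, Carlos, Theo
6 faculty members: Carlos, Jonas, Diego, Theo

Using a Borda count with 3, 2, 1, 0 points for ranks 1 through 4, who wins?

Diego

Carlos: 8·3 + 9·0 + 9·1 + 6·3 = 51
Diego: 8·2 + 9·3 + 9·2 + 6·1 = 67
Theo: 8·0 + 9·2 + 9·0 + 6·0 = 18
Jonas: 8·1 + 9·1 + 9·3 + 6·2 = 56
Diego has the highest Borda score (67).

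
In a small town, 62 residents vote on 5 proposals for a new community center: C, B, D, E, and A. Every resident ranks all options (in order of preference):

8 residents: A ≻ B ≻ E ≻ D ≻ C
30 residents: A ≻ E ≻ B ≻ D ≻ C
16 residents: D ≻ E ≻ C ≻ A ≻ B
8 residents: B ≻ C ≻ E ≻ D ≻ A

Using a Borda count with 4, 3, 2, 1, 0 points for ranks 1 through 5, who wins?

C: 8·0 + 30·0 + 16·2 + 8·3 = 56
B: 8·3 + 30·2 + 16·0 + 8·4 = 116
D: 8·1 + 30·1 + 16·4 + 8·1 = 110
E: 8·2 + 30·3 + 16·3 + 8·2 = 170
A: 8·4 + 30·4 + 16·1 + 8·0 = 168
E has the highest Borda score (170).

E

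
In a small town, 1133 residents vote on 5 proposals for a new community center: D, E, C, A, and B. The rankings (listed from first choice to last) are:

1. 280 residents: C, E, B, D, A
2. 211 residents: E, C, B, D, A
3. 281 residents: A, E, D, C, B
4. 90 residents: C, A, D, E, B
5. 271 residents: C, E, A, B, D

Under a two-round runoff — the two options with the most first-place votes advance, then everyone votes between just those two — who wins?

C

Round 1 first-place votes: D 0, E 211, C 641, A 281, B 0.
C and A advance.
Runoff: C is preferred to A by 852 voters; A by 281.
C wins the runoff.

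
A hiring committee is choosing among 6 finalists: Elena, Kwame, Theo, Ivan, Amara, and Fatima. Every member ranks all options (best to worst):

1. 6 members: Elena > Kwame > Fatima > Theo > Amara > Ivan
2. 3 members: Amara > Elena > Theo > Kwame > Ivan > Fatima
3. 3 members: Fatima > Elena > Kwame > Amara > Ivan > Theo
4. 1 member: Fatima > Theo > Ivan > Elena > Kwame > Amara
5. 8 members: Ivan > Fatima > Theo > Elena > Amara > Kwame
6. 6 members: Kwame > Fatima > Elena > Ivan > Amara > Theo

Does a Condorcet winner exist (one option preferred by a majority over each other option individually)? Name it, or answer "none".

none

Checking pairwise contests:
Fatima beats Elena 18–9.
Elena beats Kwame 21–6.
Elena beats Theo 18–9.
Elena beats Ivan 18–9.
Elena beats Amara 24–3.
Kwame beats Fatima 15–12.
Every option loses at least one head-to-head, so there is no Condorcet winner.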